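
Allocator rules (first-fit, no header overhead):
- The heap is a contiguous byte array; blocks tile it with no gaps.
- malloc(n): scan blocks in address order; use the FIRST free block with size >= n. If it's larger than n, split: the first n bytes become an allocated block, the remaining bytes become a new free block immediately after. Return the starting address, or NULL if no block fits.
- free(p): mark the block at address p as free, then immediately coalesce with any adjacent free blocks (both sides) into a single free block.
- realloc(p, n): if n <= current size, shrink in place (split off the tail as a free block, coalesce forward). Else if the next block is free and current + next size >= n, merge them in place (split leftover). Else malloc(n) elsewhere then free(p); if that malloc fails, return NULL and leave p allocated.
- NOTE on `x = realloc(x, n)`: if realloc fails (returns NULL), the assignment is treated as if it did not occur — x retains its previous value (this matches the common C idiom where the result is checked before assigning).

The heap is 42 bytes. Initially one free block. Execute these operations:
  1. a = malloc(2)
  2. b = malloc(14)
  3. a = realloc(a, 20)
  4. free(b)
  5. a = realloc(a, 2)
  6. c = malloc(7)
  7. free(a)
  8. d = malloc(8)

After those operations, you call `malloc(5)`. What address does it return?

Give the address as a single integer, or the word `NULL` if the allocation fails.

Answer: 15

Derivation:
Op 1: a = malloc(2) -> a = 0; heap: [0-1 ALLOC][2-41 FREE]
Op 2: b = malloc(14) -> b = 2; heap: [0-1 ALLOC][2-15 ALLOC][16-41 FREE]
Op 3: a = realloc(a, 20) -> a = 16; heap: [0-1 FREE][2-15 ALLOC][16-35 ALLOC][36-41 FREE]
Op 4: free(b) -> (freed b); heap: [0-15 FREE][16-35 ALLOC][36-41 FREE]
Op 5: a = realloc(a, 2) -> a = 16; heap: [0-15 FREE][16-17 ALLOC][18-41 FREE]
Op 6: c = malloc(7) -> c = 0; heap: [0-6 ALLOC][7-15 FREE][16-17 ALLOC][18-41 FREE]
Op 7: free(a) -> (freed a); heap: [0-6 ALLOC][7-41 FREE]
Op 8: d = malloc(8) -> d = 7; heap: [0-6 ALLOC][7-14 ALLOC][15-41 FREE]
malloc(5): first-fit scan over [0-6 ALLOC][7-14 ALLOC][15-41 FREE] -> 15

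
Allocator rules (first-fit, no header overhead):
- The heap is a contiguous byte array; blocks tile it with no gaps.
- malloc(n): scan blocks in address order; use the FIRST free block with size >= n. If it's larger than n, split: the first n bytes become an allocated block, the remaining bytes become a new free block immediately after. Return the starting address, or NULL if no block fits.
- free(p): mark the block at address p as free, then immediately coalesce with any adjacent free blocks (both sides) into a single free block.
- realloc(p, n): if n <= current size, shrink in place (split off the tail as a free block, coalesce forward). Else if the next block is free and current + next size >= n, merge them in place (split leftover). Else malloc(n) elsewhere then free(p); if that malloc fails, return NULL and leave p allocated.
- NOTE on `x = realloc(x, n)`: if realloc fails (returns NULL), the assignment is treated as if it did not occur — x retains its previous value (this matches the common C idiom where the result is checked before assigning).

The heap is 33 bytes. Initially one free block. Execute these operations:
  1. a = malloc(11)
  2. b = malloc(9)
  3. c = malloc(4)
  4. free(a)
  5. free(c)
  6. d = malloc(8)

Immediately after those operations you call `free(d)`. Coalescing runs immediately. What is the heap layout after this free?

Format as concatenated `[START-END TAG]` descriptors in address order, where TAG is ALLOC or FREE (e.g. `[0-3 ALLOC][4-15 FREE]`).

Answer: [0-10 FREE][11-19 ALLOC][20-32 FREE]

Derivation:
Op 1: a = malloc(11) -> a = 0; heap: [0-10 ALLOC][11-32 FREE]
Op 2: b = malloc(9) -> b = 11; heap: [0-10 ALLOC][11-19 ALLOC][20-32 FREE]
Op 3: c = malloc(4) -> c = 20; heap: [0-10 ALLOC][11-19 ALLOC][20-23 ALLOC][24-32 FREE]
Op 4: free(a) -> (freed a); heap: [0-10 FREE][11-19 ALLOC][20-23 ALLOC][24-32 FREE]
Op 5: free(c) -> (freed c); heap: [0-10 FREE][11-19 ALLOC][20-32 FREE]
Op 6: d = malloc(8) -> d = 0; heap: [0-7 ALLOC][8-10 FREE][11-19 ALLOC][20-32 FREE]
free(d): d = 0 -> block [0-7 ALLOC]; mark free, coalesce with adjacent free neighbors -> [0-10 FREE][11-19 ALLOC][20-32 FREE]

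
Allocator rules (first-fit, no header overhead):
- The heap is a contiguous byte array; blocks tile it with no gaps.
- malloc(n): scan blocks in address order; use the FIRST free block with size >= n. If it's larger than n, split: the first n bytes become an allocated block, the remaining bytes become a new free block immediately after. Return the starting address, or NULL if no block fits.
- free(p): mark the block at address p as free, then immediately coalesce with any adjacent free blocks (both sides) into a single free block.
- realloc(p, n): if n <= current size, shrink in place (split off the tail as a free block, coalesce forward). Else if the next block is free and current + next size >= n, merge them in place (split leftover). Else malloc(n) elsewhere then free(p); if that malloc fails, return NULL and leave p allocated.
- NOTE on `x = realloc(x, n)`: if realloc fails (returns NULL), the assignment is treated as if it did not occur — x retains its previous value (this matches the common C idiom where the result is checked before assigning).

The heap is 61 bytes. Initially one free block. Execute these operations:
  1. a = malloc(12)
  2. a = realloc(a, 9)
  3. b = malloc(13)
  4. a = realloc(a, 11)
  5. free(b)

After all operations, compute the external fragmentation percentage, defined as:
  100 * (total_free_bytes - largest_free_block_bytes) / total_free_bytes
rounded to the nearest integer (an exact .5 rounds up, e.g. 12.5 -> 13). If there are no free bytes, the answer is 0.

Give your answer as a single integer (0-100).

Answer: 44

Derivation:
Op 1: a = malloc(12) -> a = 0; heap: [0-11 ALLOC][12-60 FREE]
Op 2: a = realloc(a, 9) -> a = 0; heap: [0-8 ALLOC][9-60 FREE]
Op 3: b = malloc(13) -> b = 9; heap: [0-8 ALLOC][9-21 ALLOC][22-60 FREE]
Op 4: a = realloc(a, 11) -> a = 22; heap: [0-8 FREE][9-21 ALLOC][22-32 ALLOC][33-60 FREE]
Op 5: free(b) -> (freed b); heap: [0-21 FREE][22-32 ALLOC][33-60 FREE]
Free blocks: [22 28] total_free=50 largest=28 -> 100*(50-28)/50 = 2200/50 = 44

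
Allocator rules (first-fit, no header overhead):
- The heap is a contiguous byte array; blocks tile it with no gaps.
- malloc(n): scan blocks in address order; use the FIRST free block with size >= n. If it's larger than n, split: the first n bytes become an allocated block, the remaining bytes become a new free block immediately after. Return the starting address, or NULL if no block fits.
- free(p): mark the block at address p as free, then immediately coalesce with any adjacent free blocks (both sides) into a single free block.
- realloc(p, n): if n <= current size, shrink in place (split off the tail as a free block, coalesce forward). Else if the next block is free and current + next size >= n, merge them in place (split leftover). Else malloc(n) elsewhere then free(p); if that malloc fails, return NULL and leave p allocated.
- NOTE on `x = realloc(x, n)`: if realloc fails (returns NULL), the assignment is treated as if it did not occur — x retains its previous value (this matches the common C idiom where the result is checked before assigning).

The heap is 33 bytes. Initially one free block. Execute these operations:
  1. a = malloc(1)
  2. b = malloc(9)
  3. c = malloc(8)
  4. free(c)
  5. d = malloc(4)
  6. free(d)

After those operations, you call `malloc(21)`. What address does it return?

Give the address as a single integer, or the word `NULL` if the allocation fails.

Answer: 10

Derivation:
Op 1: a = malloc(1) -> a = 0; heap: [0-0 ALLOC][1-32 FREE]
Op 2: b = malloc(9) -> b = 1; heap: [0-0 ALLOC][1-9 ALLOC][10-32 FREE]
Op 3: c = malloc(8) -> c = 10; heap: [0-0 ALLOC][1-9 ALLOC][10-17 ALLOC][18-32 FREE]
Op 4: free(c) -> (freed c); heap: [0-0 ALLOC][1-9 ALLOC][10-32 FREE]
Op 5: d = malloc(4) -> d = 10; heap: [0-0 ALLOC][1-9 ALLOC][10-13 ALLOC][14-32 FREE]
Op 6: free(d) -> (freed d); heap: [0-0 ALLOC][1-9 ALLOC][10-32 FREE]
malloc(21): first-fit scan over [0-0 ALLOC][1-9 ALLOC][10-32 FREE] -> 10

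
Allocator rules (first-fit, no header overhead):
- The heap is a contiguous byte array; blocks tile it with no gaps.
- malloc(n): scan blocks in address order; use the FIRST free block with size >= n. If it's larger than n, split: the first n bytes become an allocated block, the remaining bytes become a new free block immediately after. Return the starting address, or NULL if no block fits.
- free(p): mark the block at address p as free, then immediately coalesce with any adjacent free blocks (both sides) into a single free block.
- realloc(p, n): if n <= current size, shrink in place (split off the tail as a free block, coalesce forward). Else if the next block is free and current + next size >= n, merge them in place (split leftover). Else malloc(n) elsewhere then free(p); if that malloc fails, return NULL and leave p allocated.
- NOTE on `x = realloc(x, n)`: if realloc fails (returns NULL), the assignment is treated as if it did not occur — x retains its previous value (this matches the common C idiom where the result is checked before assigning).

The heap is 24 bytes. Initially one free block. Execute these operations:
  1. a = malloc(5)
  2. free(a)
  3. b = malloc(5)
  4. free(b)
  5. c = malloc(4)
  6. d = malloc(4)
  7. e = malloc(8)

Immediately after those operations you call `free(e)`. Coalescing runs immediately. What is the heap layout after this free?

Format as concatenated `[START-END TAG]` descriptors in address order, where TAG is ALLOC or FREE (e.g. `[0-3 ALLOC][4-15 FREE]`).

Answer: [0-3 ALLOC][4-7 ALLOC][8-23 FREE]

Derivation:
Op 1: a = malloc(5) -> a = 0; heap: [0-4 ALLOC][5-23 FREE]
Op 2: free(a) -> (freed a); heap: [0-23 FREE]
Op 3: b = malloc(5) -> b = 0; heap: [0-4 ALLOC][5-23 FREE]
Op 4: free(b) -> (freed b); heap: [0-23 FREE]
Op 5: c = malloc(4) -> c = 0; heap: [0-3 ALLOC][4-23 FREE]
Op 6: d = malloc(4) -> d = 4; heap: [0-3 ALLOC][4-7 ALLOC][8-23 FREE]
Op 7: e = malloc(8) -> e = 8; heap: [0-3 ALLOC][4-7 ALLOC][8-15 ALLOC][16-23 FREE]
free(e): e = 8 -> block [8-15 ALLOC]; mark free, coalesce with adjacent free neighbors -> [0-3 ALLOC][4-7 ALLOC][8-23 FREE]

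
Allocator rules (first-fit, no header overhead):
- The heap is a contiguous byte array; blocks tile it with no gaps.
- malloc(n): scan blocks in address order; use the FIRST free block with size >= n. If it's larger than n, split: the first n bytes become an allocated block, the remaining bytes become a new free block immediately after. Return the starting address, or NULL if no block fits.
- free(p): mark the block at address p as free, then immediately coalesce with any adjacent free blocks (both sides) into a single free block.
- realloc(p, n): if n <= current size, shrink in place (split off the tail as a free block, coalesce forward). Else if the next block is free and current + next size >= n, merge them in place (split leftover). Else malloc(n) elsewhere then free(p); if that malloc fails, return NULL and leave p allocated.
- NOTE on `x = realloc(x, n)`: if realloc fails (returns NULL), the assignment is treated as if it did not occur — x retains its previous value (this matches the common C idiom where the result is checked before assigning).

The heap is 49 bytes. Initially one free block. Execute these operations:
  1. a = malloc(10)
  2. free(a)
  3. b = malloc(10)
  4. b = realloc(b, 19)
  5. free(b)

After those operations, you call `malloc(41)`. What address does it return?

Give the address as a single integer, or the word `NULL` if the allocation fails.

Answer: 0

Derivation:
Op 1: a = malloc(10) -> a = 0; heap: [0-9 ALLOC][10-48 FREE]
Op 2: free(a) -> (freed a); heap: [0-48 FREE]
Op 3: b = malloc(10) -> b = 0; heap: [0-9 ALLOC][10-48 FREE]
Op 4: b = realloc(b, 19) -> b = 0; heap: [0-18 ALLOC][19-48 FREE]
Op 5: free(b) -> (freed b); heap: [0-48 FREE]
malloc(41): first-fit scan over [0-48 FREE] -> 0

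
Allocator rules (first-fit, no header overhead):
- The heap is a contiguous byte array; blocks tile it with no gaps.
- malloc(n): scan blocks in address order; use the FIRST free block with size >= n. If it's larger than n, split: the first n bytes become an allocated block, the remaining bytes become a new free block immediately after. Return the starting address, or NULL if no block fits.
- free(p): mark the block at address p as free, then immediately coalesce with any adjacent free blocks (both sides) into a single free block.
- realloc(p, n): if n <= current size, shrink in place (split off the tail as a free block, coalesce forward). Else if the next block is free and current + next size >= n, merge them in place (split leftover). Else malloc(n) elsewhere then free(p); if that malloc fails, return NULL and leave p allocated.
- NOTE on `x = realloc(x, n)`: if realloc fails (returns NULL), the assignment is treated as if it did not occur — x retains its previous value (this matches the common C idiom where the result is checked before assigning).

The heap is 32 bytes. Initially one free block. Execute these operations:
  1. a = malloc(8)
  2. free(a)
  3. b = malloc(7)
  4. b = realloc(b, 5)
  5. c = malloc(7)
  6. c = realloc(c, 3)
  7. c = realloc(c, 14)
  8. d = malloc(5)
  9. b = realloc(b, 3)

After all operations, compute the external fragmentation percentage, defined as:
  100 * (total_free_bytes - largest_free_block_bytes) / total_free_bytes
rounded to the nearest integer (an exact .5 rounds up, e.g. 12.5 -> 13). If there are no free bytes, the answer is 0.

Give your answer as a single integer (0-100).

Op 1: a = malloc(8) -> a = 0; heap: [0-7 ALLOC][8-31 FREE]
Op 2: free(a) -> (freed a); heap: [0-31 FREE]
Op 3: b = malloc(7) -> b = 0; heap: [0-6 ALLOC][7-31 FREE]
Op 4: b = realloc(b, 5) -> b = 0; heap: [0-4 ALLOC][5-31 FREE]
Op 5: c = malloc(7) -> c = 5; heap: [0-4 ALLOC][5-11 ALLOC][12-31 FREE]
Op 6: c = realloc(c, 3) -> c = 5; heap: [0-4 ALLOC][5-7 ALLOC][8-31 FREE]
Op 7: c = realloc(c, 14) -> c = 5; heap: [0-4 ALLOC][5-18 ALLOC][19-31 FREE]
Op 8: d = malloc(5) -> d = 19; heap: [0-4 ALLOC][5-18 ALLOC][19-23 ALLOC][24-31 FREE]
Op 9: b = realloc(b, 3) -> b = 0; heap: [0-2 ALLOC][3-4 FREE][5-18 ALLOC][19-23 ALLOC][24-31 FREE]
Free blocks: [2 8] total_free=10 largest=8 -> 100*(10-8)/10 = 200/10 = 20

Answer: 20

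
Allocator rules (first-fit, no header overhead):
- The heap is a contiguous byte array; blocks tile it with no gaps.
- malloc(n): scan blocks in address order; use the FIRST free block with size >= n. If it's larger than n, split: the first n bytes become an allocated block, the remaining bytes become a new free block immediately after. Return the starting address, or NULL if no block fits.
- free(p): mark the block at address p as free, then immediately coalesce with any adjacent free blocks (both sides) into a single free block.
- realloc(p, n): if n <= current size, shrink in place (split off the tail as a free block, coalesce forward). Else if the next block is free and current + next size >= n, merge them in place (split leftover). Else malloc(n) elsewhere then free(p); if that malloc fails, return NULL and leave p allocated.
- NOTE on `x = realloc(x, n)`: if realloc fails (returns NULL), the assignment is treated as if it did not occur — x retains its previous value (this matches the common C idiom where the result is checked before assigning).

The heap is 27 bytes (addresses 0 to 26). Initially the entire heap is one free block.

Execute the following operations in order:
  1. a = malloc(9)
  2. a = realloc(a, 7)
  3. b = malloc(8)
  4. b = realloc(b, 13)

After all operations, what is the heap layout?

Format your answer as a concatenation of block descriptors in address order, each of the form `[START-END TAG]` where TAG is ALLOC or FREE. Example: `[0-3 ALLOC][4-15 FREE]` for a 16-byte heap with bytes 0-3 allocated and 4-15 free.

Answer: [0-6 ALLOC][7-19 ALLOC][20-26 FREE]

Derivation:
Op 1: a = malloc(9) -> a = 0; heap: [0-8 ALLOC][9-26 FREE]
Op 2: a = realloc(a, 7) -> a = 0; heap: [0-6 ALLOC][7-26 FREE]
Op 3: b = malloc(8) -> b = 7; heap: [0-6 ALLOC][7-14 ALLOC][15-26 FREE]
Op 4: b = realloc(b, 13) -> b = 7; heap: [0-6 ALLOC][7-19 ALLOC][20-26 FREE]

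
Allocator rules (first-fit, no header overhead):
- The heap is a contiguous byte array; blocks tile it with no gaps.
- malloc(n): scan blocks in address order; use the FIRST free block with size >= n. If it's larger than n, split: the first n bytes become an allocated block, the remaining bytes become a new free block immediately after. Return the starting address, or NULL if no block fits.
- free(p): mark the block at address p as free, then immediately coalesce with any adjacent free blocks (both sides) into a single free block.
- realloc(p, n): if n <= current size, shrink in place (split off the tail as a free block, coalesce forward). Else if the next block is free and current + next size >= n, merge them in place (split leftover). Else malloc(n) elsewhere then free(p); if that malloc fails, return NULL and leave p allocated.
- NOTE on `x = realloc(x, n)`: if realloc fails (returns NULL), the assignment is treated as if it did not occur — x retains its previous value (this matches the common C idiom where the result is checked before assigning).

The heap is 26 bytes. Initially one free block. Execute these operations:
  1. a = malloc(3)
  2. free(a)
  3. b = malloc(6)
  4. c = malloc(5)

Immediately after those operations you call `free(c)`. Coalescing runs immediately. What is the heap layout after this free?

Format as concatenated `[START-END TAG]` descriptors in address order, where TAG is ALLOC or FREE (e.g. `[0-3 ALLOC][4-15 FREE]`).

Answer: [0-5 ALLOC][6-25 FREE]

Derivation:
Op 1: a = malloc(3) -> a = 0; heap: [0-2 ALLOC][3-25 FREE]
Op 2: free(a) -> (freed a); heap: [0-25 FREE]
Op 3: b = malloc(6) -> b = 0; heap: [0-5 ALLOC][6-25 FREE]
Op 4: c = malloc(5) -> c = 6; heap: [0-5 ALLOC][6-10 ALLOC][11-25 FREE]
free(c): c = 6 -> block [6-10 ALLOC]; mark free, coalesce with adjacent free neighbors -> [0-5 ALLOC][6-25 FREE]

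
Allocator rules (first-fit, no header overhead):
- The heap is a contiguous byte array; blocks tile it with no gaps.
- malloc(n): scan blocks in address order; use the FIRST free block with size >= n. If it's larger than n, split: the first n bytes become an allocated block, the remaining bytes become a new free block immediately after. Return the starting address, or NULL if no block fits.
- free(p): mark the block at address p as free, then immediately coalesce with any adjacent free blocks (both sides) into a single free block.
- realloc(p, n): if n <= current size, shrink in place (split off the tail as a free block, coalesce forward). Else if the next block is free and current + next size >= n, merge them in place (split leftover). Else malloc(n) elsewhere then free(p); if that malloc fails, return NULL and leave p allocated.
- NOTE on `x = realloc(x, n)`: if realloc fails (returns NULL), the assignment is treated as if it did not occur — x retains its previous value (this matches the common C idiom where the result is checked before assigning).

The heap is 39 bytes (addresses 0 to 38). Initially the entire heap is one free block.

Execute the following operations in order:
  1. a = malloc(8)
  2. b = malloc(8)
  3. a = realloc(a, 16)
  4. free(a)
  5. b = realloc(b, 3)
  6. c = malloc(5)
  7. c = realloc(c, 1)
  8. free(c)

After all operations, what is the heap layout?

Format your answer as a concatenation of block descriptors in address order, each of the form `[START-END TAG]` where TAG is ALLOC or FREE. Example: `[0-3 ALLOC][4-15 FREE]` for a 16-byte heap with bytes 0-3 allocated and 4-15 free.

Op 1: a = malloc(8) -> a = 0; heap: [0-7 ALLOC][8-38 FREE]
Op 2: b = malloc(8) -> b = 8; heap: [0-7 ALLOC][8-15 ALLOC][16-38 FREE]
Op 3: a = realloc(a, 16) -> a = 16; heap: [0-7 FREE][8-15 ALLOC][16-31 ALLOC][32-38 FREE]
Op 4: free(a) -> (freed a); heap: [0-7 FREE][8-15 ALLOC][16-38 FREE]
Op 5: b = realloc(b, 3) -> b = 8; heap: [0-7 FREE][8-10 ALLOC][11-38 FREE]
Op 6: c = malloc(5) -> c = 0; heap: [0-4 ALLOC][5-7 FREE][8-10 ALLOC][11-38 FREE]
Op 7: c = realloc(c, 1) -> c = 0; heap: [0-0 ALLOC][1-7 FREE][8-10 ALLOC][11-38 FREE]
Op 8: free(c) -> (freed c); heap: [0-7 FREE][8-10 ALLOC][11-38 FREE]

Answer: [0-7 FREE][8-10 ALLOC][11-38 FREE]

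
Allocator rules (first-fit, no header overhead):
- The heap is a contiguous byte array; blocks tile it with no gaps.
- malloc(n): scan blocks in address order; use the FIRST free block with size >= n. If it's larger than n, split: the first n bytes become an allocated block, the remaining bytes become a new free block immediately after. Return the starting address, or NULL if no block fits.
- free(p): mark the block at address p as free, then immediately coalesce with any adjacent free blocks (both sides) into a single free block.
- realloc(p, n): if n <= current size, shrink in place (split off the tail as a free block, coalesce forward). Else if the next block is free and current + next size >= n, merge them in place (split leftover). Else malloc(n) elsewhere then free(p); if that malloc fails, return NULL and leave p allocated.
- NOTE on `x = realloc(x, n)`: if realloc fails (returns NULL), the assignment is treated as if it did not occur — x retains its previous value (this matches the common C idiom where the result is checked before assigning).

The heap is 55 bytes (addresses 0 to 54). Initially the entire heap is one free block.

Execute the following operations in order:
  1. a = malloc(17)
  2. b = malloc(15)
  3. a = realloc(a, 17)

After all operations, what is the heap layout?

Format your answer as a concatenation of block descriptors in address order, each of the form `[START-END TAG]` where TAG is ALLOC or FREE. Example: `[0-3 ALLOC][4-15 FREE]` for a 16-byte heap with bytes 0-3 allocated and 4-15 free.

Op 1: a = malloc(17) -> a = 0; heap: [0-16 ALLOC][17-54 FREE]
Op 2: b = malloc(15) -> b = 17; heap: [0-16 ALLOC][17-31 ALLOC][32-54 FREE]
Op 3: a = realloc(a, 17) -> a = 0; heap: [0-16 ALLOC][17-31 ALLOC][32-54 FREE]

Answer: [0-16 ALLOC][17-31 ALLOC][32-54 FREE]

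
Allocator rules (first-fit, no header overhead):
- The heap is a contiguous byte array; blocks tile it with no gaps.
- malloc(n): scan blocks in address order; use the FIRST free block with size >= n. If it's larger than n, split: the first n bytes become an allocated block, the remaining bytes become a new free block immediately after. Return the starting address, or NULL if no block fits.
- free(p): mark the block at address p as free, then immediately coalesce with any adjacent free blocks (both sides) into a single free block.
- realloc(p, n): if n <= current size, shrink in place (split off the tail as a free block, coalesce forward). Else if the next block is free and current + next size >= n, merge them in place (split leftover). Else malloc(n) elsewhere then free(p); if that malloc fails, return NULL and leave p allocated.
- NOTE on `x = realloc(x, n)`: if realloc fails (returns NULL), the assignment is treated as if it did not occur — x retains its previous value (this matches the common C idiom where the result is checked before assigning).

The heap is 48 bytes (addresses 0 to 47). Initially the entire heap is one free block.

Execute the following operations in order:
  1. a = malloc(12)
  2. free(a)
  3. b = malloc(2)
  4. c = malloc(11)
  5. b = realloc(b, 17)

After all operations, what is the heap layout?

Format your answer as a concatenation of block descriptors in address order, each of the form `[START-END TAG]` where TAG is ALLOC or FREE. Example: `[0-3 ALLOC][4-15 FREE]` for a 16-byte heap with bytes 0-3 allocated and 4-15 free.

Op 1: a = malloc(12) -> a = 0; heap: [0-11 ALLOC][12-47 FREE]
Op 2: free(a) -> (freed a); heap: [0-47 FREE]
Op 3: b = malloc(2) -> b = 0; heap: [0-1 ALLOC][2-47 FREE]
Op 4: c = malloc(11) -> c = 2; heap: [0-1 ALLOC][2-12 ALLOC][13-47 FREE]
Op 5: b = realloc(b, 17) -> b = 13; heap: [0-1 FREE][2-12 ALLOC][13-29 ALLOC][30-47 FREE]

Answer: [0-1 FREE][2-12 ALLOC][13-29 ALLOC][30-47 FREE]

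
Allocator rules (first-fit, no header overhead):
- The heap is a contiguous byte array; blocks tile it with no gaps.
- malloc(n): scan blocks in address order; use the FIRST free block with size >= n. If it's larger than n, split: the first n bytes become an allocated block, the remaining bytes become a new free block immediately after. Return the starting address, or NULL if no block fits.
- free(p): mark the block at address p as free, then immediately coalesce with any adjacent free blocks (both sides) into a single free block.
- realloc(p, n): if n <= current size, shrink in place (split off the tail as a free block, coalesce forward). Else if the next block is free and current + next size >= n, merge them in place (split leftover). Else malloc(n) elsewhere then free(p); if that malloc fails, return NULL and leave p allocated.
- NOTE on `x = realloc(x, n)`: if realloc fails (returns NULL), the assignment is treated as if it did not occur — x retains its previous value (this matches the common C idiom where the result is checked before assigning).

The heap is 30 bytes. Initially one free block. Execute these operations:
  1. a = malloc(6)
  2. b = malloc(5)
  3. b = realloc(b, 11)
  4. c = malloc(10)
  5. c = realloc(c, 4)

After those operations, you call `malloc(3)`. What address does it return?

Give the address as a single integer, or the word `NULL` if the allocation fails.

Op 1: a = malloc(6) -> a = 0; heap: [0-5 ALLOC][6-29 FREE]
Op 2: b = malloc(5) -> b = 6; heap: [0-5 ALLOC][6-10 ALLOC][11-29 FREE]
Op 3: b = realloc(b, 11) -> b = 6; heap: [0-5 ALLOC][6-16 ALLOC][17-29 FREE]
Op 4: c = malloc(10) -> c = 17; heap: [0-5 ALLOC][6-16 ALLOC][17-26 ALLOC][27-29 FREE]
Op 5: c = realloc(c, 4) -> c = 17; heap: [0-5 ALLOC][6-16 ALLOC][17-20 ALLOC][21-29 FREE]
malloc(3): first-fit scan over [0-5 ALLOC][6-16 ALLOC][17-20 ALLOC][21-29 FREE] -> 21

Answer: 21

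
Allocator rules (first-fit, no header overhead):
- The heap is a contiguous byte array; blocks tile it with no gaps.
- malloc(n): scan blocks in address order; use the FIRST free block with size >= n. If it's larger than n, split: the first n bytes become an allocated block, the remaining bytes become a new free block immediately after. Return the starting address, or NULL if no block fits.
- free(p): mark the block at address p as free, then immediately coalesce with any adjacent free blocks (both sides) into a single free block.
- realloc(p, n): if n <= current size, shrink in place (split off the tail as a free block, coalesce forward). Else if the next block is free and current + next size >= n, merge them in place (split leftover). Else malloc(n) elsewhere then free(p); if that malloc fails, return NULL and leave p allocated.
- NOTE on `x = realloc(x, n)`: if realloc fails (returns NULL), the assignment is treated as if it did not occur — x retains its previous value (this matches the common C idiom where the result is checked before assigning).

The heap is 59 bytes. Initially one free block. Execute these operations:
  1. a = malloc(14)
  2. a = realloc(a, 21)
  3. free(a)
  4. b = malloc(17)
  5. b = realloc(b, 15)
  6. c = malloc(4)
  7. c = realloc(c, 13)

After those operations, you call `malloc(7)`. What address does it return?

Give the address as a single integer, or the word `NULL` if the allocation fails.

Answer: 28

Derivation:
Op 1: a = malloc(14) -> a = 0; heap: [0-13 ALLOC][14-58 FREE]
Op 2: a = realloc(a, 21) -> a = 0; heap: [0-20 ALLOC][21-58 FREE]
Op 3: free(a) -> (freed a); heap: [0-58 FREE]
Op 4: b = malloc(17) -> b = 0; heap: [0-16 ALLOC][17-58 FREE]
Op 5: b = realloc(b, 15) -> b = 0; heap: [0-14 ALLOC][15-58 FREE]
Op 6: c = malloc(4) -> c = 15; heap: [0-14 ALLOC][15-18 ALLOC][19-58 FREE]
Op 7: c = realloc(c, 13) -> c = 15; heap: [0-14 ALLOC][15-27 ALLOC][28-58 FREE]
malloc(7): first-fit scan over [0-14 ALLOC][15-27 ALLOC][28-58 FREE] -> 28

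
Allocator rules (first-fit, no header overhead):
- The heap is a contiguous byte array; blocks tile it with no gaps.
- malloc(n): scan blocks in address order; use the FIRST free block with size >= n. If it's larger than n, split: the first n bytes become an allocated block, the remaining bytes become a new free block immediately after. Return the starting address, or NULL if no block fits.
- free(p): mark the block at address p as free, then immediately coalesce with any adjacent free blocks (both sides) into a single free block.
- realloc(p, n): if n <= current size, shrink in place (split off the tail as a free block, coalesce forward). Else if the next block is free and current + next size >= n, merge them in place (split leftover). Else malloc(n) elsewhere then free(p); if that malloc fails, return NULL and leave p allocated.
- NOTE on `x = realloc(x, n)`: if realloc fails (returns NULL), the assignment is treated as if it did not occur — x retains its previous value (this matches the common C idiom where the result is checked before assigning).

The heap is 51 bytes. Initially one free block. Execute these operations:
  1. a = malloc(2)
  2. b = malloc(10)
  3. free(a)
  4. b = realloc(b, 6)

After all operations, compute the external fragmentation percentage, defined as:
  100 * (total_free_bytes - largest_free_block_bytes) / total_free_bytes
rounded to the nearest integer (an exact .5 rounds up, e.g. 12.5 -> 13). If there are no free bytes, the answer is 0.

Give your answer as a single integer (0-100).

Answer: 4

Derivation:
Op 1: a = malloc(2) -> a = 0; heap: [0-1 ALLOC][2-50 FREE]
Op 2: b = malloc(10) -> b = 2; heap: [0-1 ALLOC][2-11 ALLOC][12-50 FREE]
Op 3: free(a) -> (freed a); heap: [0-1 FREE][2-11 ALLOC][12-50 FREE]
Op 4: b = realloc(b, 6) -> b = 2; heap: [0-1 FREE][2-7 ALLOC][8-50 FREE]
Free blocks: [2 43] total_free=45 largest=43 -> 100*(45-43)/45 = 200/45 ≈ 4.444 -> rounds to 4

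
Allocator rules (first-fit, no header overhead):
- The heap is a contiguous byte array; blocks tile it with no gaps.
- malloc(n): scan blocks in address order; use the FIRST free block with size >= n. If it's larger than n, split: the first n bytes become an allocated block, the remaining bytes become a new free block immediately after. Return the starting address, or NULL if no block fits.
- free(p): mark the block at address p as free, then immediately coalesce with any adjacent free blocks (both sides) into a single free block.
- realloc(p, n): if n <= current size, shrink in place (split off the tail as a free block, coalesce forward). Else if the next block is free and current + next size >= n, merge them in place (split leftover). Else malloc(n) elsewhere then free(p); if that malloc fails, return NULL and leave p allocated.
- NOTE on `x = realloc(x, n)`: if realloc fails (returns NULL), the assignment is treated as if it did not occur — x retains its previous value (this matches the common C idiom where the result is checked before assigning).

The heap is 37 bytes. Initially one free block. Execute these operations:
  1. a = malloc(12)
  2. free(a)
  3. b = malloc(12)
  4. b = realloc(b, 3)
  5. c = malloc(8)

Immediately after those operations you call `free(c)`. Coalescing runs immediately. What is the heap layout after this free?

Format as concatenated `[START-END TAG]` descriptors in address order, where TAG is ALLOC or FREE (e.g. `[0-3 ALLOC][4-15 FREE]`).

Op 1: a = malloc(12) -> a = 0; heap: [0-11 ALLOC][12-36 FREE]
Op 2: free(a) -> (freed a); heap: [0-36 FREE]
Op 3: b = malloc(12) -> b = 0; heap: [0-11 ALLOC][12-36 FREE]
Op 4: b = realloc(b, 3) -> b = 0; heap: [0-2 ALLOC][3-36 FREE]
Op 5: c = malloc(8) -> c = 3; heap: [0-2 ALLOC][3-10 ALLOC][11-36 FREE]
free(c): c = 3 -> block [3-10 ALLOC]; mark free, coalesce with adjacent free neighbors -> [0-2 ALLOC][3-36 FREE]

Answer: [0-2 ALLOC][3-36 FREE]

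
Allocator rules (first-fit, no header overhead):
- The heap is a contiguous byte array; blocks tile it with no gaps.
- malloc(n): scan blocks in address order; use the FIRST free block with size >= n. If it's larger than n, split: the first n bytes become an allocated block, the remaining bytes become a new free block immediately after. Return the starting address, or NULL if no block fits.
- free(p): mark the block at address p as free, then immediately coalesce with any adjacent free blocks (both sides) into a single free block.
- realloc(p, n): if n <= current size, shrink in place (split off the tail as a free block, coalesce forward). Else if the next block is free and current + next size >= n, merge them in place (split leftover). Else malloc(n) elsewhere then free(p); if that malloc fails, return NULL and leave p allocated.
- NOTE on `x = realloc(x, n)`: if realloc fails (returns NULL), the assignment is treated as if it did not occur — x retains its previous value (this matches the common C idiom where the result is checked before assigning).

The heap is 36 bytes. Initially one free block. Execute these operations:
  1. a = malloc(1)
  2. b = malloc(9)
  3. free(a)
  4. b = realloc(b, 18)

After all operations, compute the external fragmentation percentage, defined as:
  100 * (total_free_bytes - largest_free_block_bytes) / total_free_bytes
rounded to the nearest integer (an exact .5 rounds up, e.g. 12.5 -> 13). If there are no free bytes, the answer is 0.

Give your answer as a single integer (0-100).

Op 1: a = malloc(1) -> a = 0; heap: [0-0 ALLOC][1-35 FREE]
Op 2: b = malloc(9) -> b = 1; heap: [0-0 ALLOC][1-9 ALLOC][10-35 FREE]
Op 3: free(a) -> (freed a); heap: [0-0 FREE][1-9 ALLOC][10-35 FREE]
Op 4: b = realloc(b, 18) -> b = 1; heap: [0-0 FREE][1-18 ALLOC][19-35 FREE]
Free blocks: [1 17] total_free=18 largest=17 -> 100*(18-17)/18 = 100/18 ≈ 5.556 -> rounds to 6

Answer: 6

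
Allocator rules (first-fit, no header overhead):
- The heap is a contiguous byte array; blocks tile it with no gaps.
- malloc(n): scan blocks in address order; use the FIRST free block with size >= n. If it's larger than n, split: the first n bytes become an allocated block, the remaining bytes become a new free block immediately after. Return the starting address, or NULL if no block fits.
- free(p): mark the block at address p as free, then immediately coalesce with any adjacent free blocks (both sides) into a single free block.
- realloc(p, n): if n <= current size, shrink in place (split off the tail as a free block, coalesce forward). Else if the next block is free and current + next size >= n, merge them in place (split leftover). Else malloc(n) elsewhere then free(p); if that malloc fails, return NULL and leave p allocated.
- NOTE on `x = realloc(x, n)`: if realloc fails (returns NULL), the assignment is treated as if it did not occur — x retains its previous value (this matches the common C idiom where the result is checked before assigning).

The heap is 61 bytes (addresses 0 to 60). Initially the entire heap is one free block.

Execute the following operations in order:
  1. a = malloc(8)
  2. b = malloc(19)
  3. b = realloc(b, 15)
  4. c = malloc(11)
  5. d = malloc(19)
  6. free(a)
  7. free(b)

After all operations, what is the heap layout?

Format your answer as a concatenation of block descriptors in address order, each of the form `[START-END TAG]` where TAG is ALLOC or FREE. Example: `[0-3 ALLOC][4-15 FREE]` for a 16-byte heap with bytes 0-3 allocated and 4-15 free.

Answer: [0-22 FREE][23-33 ALLOC][34-52 ALLOC][53-60 FREE]

Derivation:
Op 1: a = malloc(8) -> a = 0; heap: [0-7 ALLOC][8-60 FREE]
Op 2: b = malloc(19) -> b = 8; heap: [0-7 ALLOC][8-26 ALLOC][27-60 FREE]
Op 3: b = realloc(b, 15) -> b = 8; heap: [0-7 ALLOC][8-22 ALLOC][23-60 FREE]
Op 4: c = malloc(11) -> c = 23; heap: [0-7 ALLOC][8-22 ALLOC][23-33 ALLOC][34-60 FREE]
Op 5: d = malloc(19) -> d = 34; heap: [0-7 ALLOC][8-22 ALLOC][23-33 ALLOC][34-52 ALLOC][53-60 FREE]
Op 6: free(a) -> (freed a); heap: [0-7 FREE][8-22 ALLOC][23-33 ALLOC][34-52 ALLOC][53-60 FREE]
Op 7: free(b) -> (freed b); heap: [0-22 FREE][23-33 ALLOC][34-52 ALLOC][53-60 FREE]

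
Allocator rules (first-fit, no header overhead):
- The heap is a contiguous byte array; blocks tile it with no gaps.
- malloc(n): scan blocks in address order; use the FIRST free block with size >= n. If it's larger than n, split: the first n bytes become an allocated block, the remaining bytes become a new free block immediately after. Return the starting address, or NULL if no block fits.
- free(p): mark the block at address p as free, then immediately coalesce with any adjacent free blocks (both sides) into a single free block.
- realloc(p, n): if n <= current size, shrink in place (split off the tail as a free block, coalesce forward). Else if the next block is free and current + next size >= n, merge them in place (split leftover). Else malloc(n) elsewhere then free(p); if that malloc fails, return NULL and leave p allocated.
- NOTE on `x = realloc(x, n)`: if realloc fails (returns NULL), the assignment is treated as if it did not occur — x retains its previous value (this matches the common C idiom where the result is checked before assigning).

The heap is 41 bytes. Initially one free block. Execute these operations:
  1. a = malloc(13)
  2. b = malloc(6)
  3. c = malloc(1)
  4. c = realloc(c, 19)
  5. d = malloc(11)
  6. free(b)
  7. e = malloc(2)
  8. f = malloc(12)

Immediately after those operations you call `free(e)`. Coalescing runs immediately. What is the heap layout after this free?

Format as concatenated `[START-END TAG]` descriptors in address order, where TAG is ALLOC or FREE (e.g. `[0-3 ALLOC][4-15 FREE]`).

Answer: [0-12 ALLOC][13-18 FREE][19-37 ALLOC][38-40 FREE]

Derivation:
Op 1: a = malloc(13) -> a = 0; heap: [0-12 ALLOC][13-40 FREE]
Op 2: b = malloc(6) -> b = 13; heap: [0-12 ALLOC][13-18 ALLOC][19-40 FREE]
Op 3: c = malloc(1) -> c = 19; heap: [0-12 ALLOC][13-18 ALLOC][19-19 ALLOC][20-40 FREE]
Op 4: c = realloc(c, 19) -> c = 19; heap: [0-12 ALLOC][13-18 ALLOC][19-37 ALLOC][38-40 FREE]
Op 5: d = malloc(11) -> d = NULL; heap: [0-12 ALLOC][13-18 ALLOC][19-37 ALLOC][38-40 FREE]
Op 6: free(b) -> (freed b); heap: [0-12 ALLOC][13-18 FREE][19-37 ALLOC][38-40 FREE]
Op 7: e = malloc(2) -> e = 13; heap: [0-12 ALLOC][13-14 ALLOC][15-18 FREE][19-37 ALLOC][38-40 FREE]
Op 8: f = malloc(12) -> f = NULL; heap: [0-12 ALLOC][13-14 ALLOC][15-18 FREE][19-37 ALLOC][38-40 FREE]
free(e): e = 13 -> block [13-14 ALLOC]; mark free, coalesce with adjacent free neighbors -> [0-12 ALLOC][13-18 FREE][19-37 ALLOC][38-40 FREE]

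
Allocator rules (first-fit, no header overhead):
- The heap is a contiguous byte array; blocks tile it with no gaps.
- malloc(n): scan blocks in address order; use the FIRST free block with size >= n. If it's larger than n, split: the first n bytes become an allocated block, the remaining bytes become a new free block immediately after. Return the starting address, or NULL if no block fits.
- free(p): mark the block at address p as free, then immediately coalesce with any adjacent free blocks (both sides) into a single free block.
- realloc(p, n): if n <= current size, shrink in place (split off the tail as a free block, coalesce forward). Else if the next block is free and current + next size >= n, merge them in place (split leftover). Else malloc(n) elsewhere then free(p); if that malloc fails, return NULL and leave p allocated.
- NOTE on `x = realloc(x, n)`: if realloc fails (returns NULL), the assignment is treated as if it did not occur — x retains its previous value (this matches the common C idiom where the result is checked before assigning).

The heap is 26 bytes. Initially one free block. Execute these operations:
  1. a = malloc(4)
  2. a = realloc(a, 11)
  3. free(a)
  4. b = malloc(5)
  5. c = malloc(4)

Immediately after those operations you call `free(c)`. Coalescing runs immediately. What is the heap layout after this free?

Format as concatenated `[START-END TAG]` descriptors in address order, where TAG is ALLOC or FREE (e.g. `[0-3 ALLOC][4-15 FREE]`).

Op 1: a = malloc(4) -> a = 0; heap: [0-3 ALLOC][4-25 FREE]
Op 2: a = realloc(a, 11) -> a = 0; heap: [0-10 ALLOC][11-25 FREE]
Op 3: free(a) -> (freed a); heap: [0-25 FREE]
Op 4: b = malloc(5) -> b = 0; heap: [0-4 ALLOC][5-25 FREE]
Op 5: c = malloc(4) -> c = 5; heap: [0-4 ALLOC][5-8 ALLOC][9-25 FREE]
free(c): c = 5 -> block [5-8 ALLOC]; mark free, coalesce with adjacent free neighbors -> [0-4 ALLOC][5-25 FREE]

Answer: [0-4 ALLOC][5-25 FREE]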